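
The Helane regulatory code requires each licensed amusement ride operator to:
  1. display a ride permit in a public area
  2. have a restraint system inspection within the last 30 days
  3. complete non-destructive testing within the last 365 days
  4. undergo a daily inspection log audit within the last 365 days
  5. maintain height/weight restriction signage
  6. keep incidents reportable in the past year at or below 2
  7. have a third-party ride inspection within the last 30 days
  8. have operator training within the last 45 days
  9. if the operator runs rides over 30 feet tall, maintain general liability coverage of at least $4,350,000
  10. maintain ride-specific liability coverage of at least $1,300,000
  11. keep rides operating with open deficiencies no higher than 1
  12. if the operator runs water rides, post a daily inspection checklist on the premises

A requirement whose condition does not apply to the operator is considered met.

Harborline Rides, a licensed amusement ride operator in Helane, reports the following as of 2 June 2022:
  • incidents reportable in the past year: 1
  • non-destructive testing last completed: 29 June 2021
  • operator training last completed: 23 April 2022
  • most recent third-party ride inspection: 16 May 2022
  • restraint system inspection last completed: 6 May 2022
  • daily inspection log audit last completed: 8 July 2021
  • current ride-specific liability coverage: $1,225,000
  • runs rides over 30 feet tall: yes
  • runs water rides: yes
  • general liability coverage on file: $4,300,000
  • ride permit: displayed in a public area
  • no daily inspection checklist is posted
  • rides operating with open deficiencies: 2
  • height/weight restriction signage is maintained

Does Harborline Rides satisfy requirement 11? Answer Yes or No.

No

11. rides operating with open deficiencies 2 > 1 → not met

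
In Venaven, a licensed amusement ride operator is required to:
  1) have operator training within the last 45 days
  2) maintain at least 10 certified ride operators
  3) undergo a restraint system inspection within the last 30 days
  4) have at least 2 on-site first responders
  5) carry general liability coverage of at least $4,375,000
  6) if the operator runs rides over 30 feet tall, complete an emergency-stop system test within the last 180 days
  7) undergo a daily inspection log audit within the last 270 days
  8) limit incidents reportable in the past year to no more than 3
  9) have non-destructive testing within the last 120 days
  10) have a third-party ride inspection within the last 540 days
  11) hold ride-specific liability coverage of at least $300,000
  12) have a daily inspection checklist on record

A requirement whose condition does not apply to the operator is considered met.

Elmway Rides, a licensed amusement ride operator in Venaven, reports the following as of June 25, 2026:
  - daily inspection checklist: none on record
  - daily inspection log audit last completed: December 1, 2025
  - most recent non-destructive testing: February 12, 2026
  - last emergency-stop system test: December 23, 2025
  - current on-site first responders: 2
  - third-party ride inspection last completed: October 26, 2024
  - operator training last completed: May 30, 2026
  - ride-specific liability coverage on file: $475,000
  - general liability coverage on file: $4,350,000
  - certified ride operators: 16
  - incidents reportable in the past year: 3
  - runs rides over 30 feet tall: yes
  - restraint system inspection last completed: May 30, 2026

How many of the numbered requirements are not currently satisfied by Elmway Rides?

5

1. operator training 26 days ago vs limit 45 → met
2. certified ride operators 16 ≥ 10 → met
3. restraint system inspection 26 days ago vs limit 30 → met
4. on-site first responders 2 ≥ 2 → met
5. general liability coverage $4,350,000 < $4,375,000 → not met
6. condition 'runs rides over 30 feet tall' holds; emergency-stop system test 184 days ago vs limit 180 → not met
7. daily inspection log audit 206 days ago vs limit 270 → met
8. incidents reportable in the past year 3 ≤ 3 → met
9. non-destructive testing 133 days ago vs limit 120 → not met
10. third-party ride inspection 607 days ago vs limit 540 → not met
11. ride-specific liability coverage $475,000 ≥ $300,000 → met
12. daily inspection checklist absent → not met
Not met: 5 of 12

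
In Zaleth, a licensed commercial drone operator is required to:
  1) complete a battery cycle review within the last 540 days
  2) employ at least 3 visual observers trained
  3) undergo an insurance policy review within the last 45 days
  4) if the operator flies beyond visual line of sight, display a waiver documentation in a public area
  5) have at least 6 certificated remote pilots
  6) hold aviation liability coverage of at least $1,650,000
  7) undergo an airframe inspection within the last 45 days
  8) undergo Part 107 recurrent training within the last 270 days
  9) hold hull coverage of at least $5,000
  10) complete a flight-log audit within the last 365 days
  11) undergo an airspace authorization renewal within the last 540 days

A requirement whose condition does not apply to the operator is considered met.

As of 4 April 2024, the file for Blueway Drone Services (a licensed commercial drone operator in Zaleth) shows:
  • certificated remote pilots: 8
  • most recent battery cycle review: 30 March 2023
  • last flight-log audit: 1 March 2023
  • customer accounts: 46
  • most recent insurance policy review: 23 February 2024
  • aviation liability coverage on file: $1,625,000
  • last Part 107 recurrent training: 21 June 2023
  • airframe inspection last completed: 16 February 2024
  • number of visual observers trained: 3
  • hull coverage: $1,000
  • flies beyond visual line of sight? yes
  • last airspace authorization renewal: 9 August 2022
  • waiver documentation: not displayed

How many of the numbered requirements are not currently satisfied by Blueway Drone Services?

1. battery cycle review 371 days ago vs limit 540 → met
2. visual observers trained 3 ≥ 3 → met
3. insurance policy review 41 days ago vs limit 45 → met
4. condition 'flies beyond visual line of sight' holds; waiver documentation absent → not met
5. certificated remote pilots 8 ≥ 6 → met
6. aviation liability coverage $1,625,000 < $1,650,000 → not met
7. airframe inspection 48 days ago vs limit 45 → not met
8. Part 107 recurrent training 288 days ago vs limit 270 → not met
9. hull coverage $1,000 < $5,000 → not met
10. flight-log audit 400 days ago vs limit 365 → not met
11. airspace authorization renewal 604 days ago vs limit 540 → not met
Not met: 7 of 11

7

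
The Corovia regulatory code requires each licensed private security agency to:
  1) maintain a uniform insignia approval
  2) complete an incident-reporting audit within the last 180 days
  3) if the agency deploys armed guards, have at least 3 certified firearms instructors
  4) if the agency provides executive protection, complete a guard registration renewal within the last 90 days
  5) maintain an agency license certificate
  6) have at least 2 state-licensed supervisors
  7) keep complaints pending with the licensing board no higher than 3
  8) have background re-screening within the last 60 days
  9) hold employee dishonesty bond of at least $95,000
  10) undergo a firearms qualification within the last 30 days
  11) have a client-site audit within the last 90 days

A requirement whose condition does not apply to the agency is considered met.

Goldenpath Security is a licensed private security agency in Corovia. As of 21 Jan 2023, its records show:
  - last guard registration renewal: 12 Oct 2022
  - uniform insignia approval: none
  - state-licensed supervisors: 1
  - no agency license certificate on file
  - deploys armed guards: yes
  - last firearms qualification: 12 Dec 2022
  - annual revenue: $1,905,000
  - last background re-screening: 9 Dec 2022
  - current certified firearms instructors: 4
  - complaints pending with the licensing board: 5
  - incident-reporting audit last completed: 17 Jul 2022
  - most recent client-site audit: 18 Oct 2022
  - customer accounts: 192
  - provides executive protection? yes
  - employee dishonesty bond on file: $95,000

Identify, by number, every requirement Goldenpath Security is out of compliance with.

1. uniform insignia approval absent → not met
2. incident-reporting audit 188 days ago vs limit 180 → not met
3. condition 'deploys armed guards' holds; certified firearms instructors 4 ≥ 3 → met
4. condition 'provides executive protection' holds; guard registration renewal 101 days ago vs limit 90 → not met
5. agency license certificate absent → not met
6. state-licensed supervisors 1 < 2 → not met
7. complaints pending with the licensing board 5 > 3 → not met
8. background re-screening 43 days ago vs limit 60 → met
9. employee dishonesty bond $95,000 ≥ $95,000 → met
10. firearms qualification 40 days ago vs limit 30 → not met
11. client-site audit 95 days ago vs limit 90 → not met
Not met: 1, 2, 4, 5, 6, 7, 10, 11

1, 2, 4, 5, 6, 7, 10, 11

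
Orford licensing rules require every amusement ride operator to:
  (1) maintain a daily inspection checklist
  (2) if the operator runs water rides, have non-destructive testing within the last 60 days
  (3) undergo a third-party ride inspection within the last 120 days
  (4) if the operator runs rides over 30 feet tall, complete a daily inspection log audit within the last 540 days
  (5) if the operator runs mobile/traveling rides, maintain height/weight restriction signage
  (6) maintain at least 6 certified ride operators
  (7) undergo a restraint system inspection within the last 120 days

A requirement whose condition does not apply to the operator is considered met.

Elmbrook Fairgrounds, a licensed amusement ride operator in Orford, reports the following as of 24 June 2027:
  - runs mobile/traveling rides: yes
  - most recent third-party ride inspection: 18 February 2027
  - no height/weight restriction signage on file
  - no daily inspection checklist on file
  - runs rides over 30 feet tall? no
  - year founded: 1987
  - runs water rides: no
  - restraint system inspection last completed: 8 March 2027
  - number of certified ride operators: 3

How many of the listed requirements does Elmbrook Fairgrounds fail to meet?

1. daily inspection checklist absent → not met
2. condition 'runs water rides' does not hold → requirement n/a → met
3. third-party ride inspection 126 days ago vs limit 120 → not met
4. condition 'runs rides over 30 feet tall' does not hold → requirement n/a → met
5. condition 'runs mobile/traveling rides' holds; height/weight restriction signage absent → not met
6. certified ride operators 3 < 6 → not met
7. restraint system inspection 108 days ago vs limit 120 → met
Not met: 4 of 7

4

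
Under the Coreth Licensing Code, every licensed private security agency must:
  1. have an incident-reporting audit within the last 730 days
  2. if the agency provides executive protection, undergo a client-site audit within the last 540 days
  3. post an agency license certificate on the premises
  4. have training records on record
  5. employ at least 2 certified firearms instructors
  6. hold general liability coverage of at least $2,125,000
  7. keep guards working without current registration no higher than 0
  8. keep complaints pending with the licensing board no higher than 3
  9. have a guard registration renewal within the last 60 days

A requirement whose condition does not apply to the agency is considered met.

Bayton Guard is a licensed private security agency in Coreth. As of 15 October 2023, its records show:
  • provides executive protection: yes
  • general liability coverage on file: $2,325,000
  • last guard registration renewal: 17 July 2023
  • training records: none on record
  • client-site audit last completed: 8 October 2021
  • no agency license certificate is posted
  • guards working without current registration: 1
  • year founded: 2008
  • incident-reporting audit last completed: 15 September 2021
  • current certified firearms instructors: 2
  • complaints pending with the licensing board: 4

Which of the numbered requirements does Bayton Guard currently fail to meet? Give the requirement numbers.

1, 2, 3, 4, 7, 8, 9

1. incident-reporting audit 760 days ago vs limit 730 → not met
2. condition 'provides executive protection' holds; client-site audit 737 days ago vs limit 540 → not met
3. agency license certificate absent → not met
4. training records absent → not met
5. certified firearms instructors 2 ≥ 2 → met
6. general liability coverage $2,325,000 ≥ $2,125,000 → met
7. guards working without current registration 1 > 0 → not met
8. complaints pending with the licensing board 4 > 3 → not met
9. guard registration renewal 90 days ago vs limit 60 → not met
Not met: 1, 2, 3, 4, 7, 8, 9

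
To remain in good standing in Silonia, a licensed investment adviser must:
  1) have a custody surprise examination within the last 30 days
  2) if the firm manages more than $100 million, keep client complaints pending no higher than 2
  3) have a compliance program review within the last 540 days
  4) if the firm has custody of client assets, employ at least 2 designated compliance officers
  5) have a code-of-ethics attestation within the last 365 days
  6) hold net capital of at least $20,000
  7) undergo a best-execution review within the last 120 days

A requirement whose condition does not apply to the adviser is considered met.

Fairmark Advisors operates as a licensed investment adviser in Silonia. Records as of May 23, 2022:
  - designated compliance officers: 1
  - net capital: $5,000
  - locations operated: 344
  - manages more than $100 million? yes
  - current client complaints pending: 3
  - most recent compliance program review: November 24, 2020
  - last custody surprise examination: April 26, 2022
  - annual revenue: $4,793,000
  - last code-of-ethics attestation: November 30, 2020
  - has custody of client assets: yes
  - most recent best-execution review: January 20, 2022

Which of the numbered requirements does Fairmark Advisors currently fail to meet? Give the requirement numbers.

2, 3, 4, 5, 6, 7

1. custody surprise examination 27 days ago vs limit 30 → met
2. condition 'manages more than $100 million' holds; client complaints pending 3 > 2 → not met
3. compliance program review 545 days ago vs limit 540 → not met
4. condition 'has custody of client assets' holds; designated compliance officers 1 < 2 → not met
5. code-of-ethics attestation 539 days ago vs limit 365 → not met
6. net capital $5,000 < $20,000 → not met
7. best-execution review 123 days ago vs limit 120 → not met
Not met: 2, 3, 4, 5, 6, 7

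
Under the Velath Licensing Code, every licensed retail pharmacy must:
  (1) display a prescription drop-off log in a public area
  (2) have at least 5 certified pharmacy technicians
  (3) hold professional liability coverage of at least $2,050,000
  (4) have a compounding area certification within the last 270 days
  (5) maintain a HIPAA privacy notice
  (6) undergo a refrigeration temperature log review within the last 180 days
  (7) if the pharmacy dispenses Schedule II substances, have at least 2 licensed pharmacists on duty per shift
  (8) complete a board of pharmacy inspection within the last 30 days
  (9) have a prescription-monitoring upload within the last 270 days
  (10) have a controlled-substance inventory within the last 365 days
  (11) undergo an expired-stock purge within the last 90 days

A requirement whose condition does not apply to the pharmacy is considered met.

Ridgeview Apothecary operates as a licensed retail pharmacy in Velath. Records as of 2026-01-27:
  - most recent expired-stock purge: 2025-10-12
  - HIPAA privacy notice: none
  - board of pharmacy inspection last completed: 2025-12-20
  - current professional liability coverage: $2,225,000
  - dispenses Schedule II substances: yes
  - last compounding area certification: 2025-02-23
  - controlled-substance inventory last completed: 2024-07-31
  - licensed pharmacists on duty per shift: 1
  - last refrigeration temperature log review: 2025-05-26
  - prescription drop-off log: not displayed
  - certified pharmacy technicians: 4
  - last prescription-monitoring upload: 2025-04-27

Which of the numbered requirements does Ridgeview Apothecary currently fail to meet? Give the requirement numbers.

1. prescription drop-off log absent → not met
2. certified pharmacy technicians 4 < 5 → not met
3. professional liability coverage $2,225,000 ≥ $2,050,000 → met
4. compounding area certification 338 days ago vs limit 270 → not met
5. HIPAA privacy notice absent → not met
6. refrigeration temperature log review 246 days ago vs limit 180 → not met
7. condition 'dispenses Schedule II substances' holds; licensed pharmacists on duty per shift 1 < 2 → not met
8. board of pharmacy inspection 38 days ago vs limit 30 → not met
9. prescription-monitoring upload 275 days ago vs limit 270 → not met
10. controlled-substance inventory 545 days ago vs limit 365 → not met
11. expired-stock purge 107 days ago vs limit 90 → not met
Not met: 1, 2, 4, 5, 6, 7, 8, 9, 10, 11

1, 2, 4, 5, 6, 7, 8, 9, 10, 11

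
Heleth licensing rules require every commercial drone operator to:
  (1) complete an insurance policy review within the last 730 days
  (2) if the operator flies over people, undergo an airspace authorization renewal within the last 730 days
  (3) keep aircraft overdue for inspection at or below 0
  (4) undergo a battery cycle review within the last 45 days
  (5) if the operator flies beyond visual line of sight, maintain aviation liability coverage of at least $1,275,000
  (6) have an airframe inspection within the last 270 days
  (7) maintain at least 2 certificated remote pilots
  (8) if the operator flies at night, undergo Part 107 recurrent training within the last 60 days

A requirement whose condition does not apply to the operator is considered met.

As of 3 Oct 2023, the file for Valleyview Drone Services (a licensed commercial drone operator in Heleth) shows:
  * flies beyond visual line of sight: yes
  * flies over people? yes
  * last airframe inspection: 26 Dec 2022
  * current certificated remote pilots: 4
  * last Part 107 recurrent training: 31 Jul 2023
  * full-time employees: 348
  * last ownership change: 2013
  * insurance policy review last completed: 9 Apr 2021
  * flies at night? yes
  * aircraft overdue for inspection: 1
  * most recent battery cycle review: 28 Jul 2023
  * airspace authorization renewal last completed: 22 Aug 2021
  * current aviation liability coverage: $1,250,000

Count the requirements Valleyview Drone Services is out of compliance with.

1. insurance policy review 907 days ago vs limit 730 → not met
2. condition 'flies over people' holds; airspace authorization renewal 772 days ago vs limit 730 → not met
3. aircraft overdue for inspection 1 > 0 → not met
4. battery cycle review 67 days ago vs limit 45 → not met
5. condition 'flies beyond visual line of sight' holds; aviation liability coverage $1,250,000 < $1,275,000 → not met
6. airframe inspection 281 days ago vs limit 270 → not met
7. certificated remote pilots 4 ≥ 2 → met
8. condition 'flies at night' holds; Part 107 recurrent training 64 days ago vs limit 60 → not met
Not met: 7 of 8

7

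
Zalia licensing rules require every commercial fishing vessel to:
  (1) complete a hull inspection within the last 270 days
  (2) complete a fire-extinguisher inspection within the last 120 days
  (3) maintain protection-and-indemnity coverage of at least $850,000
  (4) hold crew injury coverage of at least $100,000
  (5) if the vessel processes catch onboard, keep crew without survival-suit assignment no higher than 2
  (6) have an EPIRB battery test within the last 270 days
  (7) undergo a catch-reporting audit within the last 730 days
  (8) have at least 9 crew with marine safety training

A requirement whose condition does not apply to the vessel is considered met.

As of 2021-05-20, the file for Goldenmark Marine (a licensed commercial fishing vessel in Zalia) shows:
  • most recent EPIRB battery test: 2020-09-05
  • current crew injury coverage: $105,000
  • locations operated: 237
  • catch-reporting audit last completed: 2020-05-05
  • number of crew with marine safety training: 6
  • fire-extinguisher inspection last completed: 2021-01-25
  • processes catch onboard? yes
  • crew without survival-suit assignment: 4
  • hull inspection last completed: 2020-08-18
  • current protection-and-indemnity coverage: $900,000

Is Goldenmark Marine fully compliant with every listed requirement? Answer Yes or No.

No

1. hull inspection 275 days ago vs limit 270 → not met
2. fire-extinguisher inspection 115 days ago vs limit 120 → met
3. protection-and-indemnity coverage $900,000 ≥ $850,000 → met
4. crew injury coverage $105,000 ≥ $100,000 → met
5. condition 'processes catch onboard' holds; crew without survival-suit assignment 4 > 2 → not met
6. EPIRB battery test 257 days ago vs limit 270 → met
7. catch-reporting audit 380 days ago vs limit 730 → met
8. crew with marine safety training 6 < 9 → not met
Not met: 1, 5, 8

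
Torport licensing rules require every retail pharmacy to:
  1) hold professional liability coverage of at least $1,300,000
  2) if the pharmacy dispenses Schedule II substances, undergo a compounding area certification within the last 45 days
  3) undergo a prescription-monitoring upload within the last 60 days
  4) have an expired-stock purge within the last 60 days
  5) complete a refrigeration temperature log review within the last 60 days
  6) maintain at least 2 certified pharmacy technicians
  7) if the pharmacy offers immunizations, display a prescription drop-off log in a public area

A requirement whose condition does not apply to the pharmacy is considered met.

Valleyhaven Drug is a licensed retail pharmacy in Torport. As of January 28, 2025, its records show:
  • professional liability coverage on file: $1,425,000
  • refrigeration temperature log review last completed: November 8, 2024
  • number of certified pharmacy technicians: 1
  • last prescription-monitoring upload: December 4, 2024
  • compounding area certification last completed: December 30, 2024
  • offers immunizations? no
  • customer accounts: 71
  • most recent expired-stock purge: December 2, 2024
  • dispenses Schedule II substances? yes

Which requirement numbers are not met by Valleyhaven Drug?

5, 6

1. professional liability coverage $1,425,000 ≥ $1,300,000 → met
2. condition 'dispenses Schedule II substances' holds; compounding area certification 29 days ago vs limit 45 → met
3. prescription-monitoring upload 55 days ago vs limit 60 → met
4. expired-stock purge 57 days ago vs limit 60 → met
5. refrigeration temperature log review 81 days ago vs limit 60 → not met
6. certified pharmacy technicians 1 < 2 → not met
7. condition 'offers immunizations' does not hold → requirement n/a → met
Not met: 5, 6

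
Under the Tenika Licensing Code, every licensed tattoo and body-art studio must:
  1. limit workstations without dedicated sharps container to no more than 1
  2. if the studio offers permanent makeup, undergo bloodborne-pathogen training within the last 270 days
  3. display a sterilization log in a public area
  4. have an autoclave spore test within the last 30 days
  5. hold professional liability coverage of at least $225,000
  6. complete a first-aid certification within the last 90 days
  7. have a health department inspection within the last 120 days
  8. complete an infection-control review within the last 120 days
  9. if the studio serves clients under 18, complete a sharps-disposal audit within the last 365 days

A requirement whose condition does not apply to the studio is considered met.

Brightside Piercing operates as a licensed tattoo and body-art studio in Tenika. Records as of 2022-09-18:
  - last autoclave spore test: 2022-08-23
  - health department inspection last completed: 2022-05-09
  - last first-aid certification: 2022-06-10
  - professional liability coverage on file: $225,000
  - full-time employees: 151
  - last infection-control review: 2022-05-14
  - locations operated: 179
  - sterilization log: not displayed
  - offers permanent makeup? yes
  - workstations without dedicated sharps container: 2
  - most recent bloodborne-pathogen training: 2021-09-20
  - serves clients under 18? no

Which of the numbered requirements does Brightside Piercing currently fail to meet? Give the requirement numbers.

1. workstations without dedicated sharps container 2 > 1 → not met
2. condition 'offers permanent makeup' holds; bloodborne-pathogen training 363 days ago vs limit 270 → not met
3. sterilization log absent → not met
4. autoclave spore test 26 days ago vs limit 30 → met
5. professional liability coverage $225,000 ≥ $225,000 → met
6. first-aid certification 100 days ago vs limit 90 → not met
7. health department inspection 132 days ago vs limit 120 → not met
8. infection-control review 127 days ago vs limit 120 → not met
9. condition 'serves clients under 18' does not hold → requirement n/a → met
Not met: 1, 2, 3, 6, 7, 8

1, 2, 3, 6, 7, 8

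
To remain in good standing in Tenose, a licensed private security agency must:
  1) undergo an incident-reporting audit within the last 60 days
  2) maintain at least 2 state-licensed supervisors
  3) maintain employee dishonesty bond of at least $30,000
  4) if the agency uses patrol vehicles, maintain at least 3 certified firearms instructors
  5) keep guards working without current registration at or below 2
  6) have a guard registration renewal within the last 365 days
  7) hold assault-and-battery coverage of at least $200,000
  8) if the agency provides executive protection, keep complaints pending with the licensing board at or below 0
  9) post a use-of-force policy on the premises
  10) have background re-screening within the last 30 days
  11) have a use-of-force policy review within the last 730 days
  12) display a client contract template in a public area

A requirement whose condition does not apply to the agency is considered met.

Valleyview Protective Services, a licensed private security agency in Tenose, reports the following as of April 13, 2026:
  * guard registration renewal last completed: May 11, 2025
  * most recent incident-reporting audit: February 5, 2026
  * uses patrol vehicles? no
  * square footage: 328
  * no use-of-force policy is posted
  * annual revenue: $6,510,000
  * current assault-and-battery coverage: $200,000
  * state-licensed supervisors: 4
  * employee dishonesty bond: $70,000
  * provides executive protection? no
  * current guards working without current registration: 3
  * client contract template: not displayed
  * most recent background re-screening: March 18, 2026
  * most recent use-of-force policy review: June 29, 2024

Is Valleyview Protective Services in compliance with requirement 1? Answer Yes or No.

No

1. incident-reporting audit 67 days ago vs limit 60 → not met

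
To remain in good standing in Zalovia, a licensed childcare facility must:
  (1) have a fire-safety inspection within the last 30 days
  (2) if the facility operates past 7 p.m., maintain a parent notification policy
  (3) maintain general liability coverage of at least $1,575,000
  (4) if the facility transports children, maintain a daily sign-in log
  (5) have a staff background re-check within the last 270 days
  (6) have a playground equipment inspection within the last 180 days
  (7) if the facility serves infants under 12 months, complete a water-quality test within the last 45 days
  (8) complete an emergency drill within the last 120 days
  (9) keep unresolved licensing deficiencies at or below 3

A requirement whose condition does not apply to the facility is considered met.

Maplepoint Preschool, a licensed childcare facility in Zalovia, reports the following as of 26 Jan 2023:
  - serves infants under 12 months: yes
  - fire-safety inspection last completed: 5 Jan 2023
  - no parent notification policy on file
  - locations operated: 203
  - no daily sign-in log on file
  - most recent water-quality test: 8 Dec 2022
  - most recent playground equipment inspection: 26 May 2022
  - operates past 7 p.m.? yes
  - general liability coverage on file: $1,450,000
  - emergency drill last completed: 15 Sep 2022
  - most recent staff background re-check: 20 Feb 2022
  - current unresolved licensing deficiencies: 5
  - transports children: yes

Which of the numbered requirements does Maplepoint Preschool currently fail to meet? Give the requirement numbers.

1. fire-safety inspection 21 days ago vs limit 30 → met
2. condition 'operates past 7 p.m.' holds; parent notification policy absent → not met
3. general liability coverage $1,450,000 < $1,575,000 → not met
4. condition 'transports children' holds; daily sign-in log absent → not met
5. staff background re-check 340 days ago vs limit 270 → not met
6. playground equipment inspection 245 days ago vs limit 180 → not met
7. condition 'serves infants under 12 months' holds; water-quality test 49 days ago vs limit 45 → not met
8. emergency drill 133 days ago vs limit 120 → not met
9. unresolved licensing deficiencies 5 > 3 → not met
Not met: 2, 3, 4, 5, 6, 7, 8, 9

2, 3, 4, 5, 6, 7, 8, 9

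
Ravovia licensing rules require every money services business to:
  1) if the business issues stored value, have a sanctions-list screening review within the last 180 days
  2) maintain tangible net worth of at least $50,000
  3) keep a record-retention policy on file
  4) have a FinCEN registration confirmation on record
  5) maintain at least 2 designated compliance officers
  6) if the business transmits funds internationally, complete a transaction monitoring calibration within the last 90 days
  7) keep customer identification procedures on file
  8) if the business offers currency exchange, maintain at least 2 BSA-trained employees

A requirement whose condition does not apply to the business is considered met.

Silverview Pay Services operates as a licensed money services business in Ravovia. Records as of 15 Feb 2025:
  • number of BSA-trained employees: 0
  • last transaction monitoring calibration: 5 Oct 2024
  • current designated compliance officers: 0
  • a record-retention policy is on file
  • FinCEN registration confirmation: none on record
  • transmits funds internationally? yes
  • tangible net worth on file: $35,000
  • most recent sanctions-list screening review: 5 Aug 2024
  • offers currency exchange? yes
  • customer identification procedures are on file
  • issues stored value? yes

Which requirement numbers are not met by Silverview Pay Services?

1. condition 'issues stored value' holds; sanctions-list screening review 194 days ago vs limit 180 → not met
2. tangible net worth $35,000 < $50,000 → not met
3. record-retention policy present → met
4. FinCEN registration confirmation absent → not met
5. designated compliance officers 0 < 2 → not met
6. condition 'transmits funds internationally' holds; transaction monitoring calibration 133 days ago vs limit 90 → not met
7. customer identification procedures present → met
8. condition 'offers currency exchange' holds; BSA-trained employees 0 < 2 → not met
Not met: 1, 2, 4, 5, 6, 8

1, 2, 4, 5, 6, 8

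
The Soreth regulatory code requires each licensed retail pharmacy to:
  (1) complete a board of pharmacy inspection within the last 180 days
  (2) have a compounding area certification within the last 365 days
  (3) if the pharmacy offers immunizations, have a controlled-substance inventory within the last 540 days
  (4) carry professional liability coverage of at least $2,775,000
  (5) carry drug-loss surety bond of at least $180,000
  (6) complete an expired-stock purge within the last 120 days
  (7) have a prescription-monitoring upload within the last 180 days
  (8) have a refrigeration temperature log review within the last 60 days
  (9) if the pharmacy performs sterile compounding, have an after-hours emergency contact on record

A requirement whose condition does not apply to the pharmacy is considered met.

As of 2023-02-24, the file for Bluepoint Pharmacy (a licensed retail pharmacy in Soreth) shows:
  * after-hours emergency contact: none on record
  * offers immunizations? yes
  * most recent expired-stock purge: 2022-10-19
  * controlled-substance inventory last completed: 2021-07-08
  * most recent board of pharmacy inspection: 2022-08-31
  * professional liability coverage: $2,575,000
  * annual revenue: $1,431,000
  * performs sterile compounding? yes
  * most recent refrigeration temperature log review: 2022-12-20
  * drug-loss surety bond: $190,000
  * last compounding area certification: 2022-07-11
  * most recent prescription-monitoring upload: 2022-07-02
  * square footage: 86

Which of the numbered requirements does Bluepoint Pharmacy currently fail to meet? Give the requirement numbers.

1. board of pharmacy inspection 177 days ago vs limit 180 → met
2. compounding area certification 228 days ago vs limit 365 → met
3. condition 'offers immunizations' holds; controlled-substance inventory 596 days ago vs limit 540 → not met
4. professional liability coverage $2,575,000 < $2,775,000 → not met
5. drug-loss surety bond $190,000 ≥ $180,000 → met
6. expired-stock purge 128 days ago vs limit 120 → not met
7. prescription-monitoring upload 237 days ago vs limit 180 → not met
8. refrigeration temperature log review 66 days ago vs limit 60 → not met
9. condition 'performs sterile compounding' holds; after-hours emergency contact absent → not met
Not met: 3, 4, 6, 7, 8, 9

3, 4, 6, 7, 8, 9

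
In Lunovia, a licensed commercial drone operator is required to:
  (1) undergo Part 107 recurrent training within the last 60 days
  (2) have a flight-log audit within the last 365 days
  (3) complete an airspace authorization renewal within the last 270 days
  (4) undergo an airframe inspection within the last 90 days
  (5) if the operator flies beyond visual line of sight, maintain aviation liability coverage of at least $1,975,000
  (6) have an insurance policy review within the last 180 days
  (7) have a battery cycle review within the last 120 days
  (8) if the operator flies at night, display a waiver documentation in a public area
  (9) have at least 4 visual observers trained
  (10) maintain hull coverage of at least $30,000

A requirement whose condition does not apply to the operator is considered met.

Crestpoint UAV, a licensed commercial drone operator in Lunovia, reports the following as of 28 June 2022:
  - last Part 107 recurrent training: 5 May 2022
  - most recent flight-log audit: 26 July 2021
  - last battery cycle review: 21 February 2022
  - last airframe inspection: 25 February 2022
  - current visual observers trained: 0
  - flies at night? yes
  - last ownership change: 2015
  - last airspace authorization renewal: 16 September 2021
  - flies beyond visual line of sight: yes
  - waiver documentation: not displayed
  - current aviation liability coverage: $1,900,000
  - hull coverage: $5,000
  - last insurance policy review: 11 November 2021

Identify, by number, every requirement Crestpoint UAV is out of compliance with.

1. Part 107 recurrent training 54 days ago vs limit 60 → met
2. flight-log audit 337 days ago vs limit 365 → met
3. airspace authorization renewal 285 days ago vs limit 270 → not met
4. airframe inspection 123 days ago vs limit 90 → not met
5. condition 'flies beyond visual line of sight' holds; aviation liability coverage $1,900,000 < $1,975,000 → not met
6. insurance policy review 229 days ago vs limit 180 → not met
7. battery cycle review 127 days ago vs limit 120 → not met
8. condition 'flies at night' holds; waiver documentation absent → not met
9. visual observers trained 0 < 4 → not met
10. hull coverage $5,000 < $30,000 → not met
Not met: 3, 4, 5, 6, 7, 8, 9, 10

3, 4, 5, 6, 7, 8, 9, 10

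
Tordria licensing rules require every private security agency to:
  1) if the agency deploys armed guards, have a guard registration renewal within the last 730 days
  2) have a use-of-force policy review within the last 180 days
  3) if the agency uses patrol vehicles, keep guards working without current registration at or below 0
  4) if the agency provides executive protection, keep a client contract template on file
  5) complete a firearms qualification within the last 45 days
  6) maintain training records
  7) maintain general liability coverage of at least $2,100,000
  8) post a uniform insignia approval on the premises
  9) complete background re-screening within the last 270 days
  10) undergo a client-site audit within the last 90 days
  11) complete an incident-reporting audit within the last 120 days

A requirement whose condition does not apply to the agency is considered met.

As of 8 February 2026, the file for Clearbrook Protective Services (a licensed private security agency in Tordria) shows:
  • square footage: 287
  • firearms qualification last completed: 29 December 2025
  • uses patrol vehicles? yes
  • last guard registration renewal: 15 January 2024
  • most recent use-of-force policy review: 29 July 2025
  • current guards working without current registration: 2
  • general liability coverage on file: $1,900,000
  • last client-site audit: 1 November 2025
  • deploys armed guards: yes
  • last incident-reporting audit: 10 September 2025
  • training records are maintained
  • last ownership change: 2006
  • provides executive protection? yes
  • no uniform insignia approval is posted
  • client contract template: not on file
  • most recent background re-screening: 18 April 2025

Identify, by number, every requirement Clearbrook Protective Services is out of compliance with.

1, 2, 3, 4, 7, 8, 9, 10, 11

1. condition 'deploys armed guards' holds; guard registration renewal 755 days ago vs limit 730 → not met
2. use-of-force policy review 194 days ago vs limit 180 → not met
3. condition 'uses patrol vehicles' holds; guards working without current registration 2 > 0 → not met
4. condition 'provides executive protection' holds; client contract template absent → not met
5. firearms qualification 41 days ago vs limit 45 → met
6. training records present → met
7. general liability coverage $1,900,000 < $2,100,000 → not met
8. uniform insignia approval absent → not met
9. background re-screening 296 days ago vs limit 270 → not met
10. client-site audit 99 days ago vs limit 90 → not met
11. incident-reporting audit 151 days ago vs limit 120 → not met
Not met: 1, 2, 3, 4, 7, 8, 9, 10, 11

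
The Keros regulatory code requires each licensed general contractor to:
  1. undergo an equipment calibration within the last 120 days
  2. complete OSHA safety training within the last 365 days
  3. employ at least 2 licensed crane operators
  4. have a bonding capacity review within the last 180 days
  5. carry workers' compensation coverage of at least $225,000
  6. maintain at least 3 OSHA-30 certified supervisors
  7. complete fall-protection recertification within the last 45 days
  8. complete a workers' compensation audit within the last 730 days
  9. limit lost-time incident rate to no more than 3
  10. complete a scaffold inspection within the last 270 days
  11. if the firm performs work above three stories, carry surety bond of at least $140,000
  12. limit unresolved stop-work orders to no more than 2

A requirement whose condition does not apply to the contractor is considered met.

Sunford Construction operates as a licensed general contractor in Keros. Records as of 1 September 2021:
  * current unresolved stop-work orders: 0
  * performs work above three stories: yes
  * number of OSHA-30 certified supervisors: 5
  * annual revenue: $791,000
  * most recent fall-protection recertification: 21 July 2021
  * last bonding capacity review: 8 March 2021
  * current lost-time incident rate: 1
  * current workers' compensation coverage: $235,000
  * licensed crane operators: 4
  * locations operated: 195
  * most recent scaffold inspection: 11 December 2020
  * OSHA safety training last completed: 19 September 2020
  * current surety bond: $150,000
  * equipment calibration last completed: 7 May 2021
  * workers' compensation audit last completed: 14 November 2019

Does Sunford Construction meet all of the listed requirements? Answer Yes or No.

Yes

1. equipment calibration 117 days ago vs limit 120 → met
2. OSHA safety training 347 days ago vs limit 365 → met
3. licensed crane operators 4 ≥ 2 → met
4. bonding capacity review 177 days ago vs limit 180 → met
5. workers' compensation coverage $235,000 ≥ $225,000 → met
6. OSHA-30 certified supervisors 5 ≥ 3 → met
7. fall-protection recertification 42 days ago vs limit 45 → met
8. workers' compensation audit 657 days ago vs limit 730 → met
9. lost-time incident rate 1 ≤ 3 → met
10. scaffold inspection 264 days ago vs limit 270 → met
11. condition 'performs work above three stories' holds; surety bond $150,000 ≥ $140,000 → met
12. unresolved stop-work orders 0 ≤ 2 → met
All met.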